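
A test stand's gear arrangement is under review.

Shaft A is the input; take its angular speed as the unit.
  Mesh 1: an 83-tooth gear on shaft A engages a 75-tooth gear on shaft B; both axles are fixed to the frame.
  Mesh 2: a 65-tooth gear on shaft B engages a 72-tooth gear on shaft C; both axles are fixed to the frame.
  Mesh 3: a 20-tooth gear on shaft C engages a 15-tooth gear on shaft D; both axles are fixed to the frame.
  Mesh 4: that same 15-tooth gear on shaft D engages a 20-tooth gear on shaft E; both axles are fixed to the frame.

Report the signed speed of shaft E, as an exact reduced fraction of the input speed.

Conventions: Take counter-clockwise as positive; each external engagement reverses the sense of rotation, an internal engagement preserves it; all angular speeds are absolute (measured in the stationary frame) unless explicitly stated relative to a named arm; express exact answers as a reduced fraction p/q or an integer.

1079/1080

4-mesh fixed-axis compound train (all bearings frame-fixed)
mesh 1 [83T→75T]: |ω|/ω_in = 1×83/75 = 83/75, sense flips to −
mesh 2 [65T→72T]: |ω|/ω_in = (83/75)×65/72 = 1079/1080, sense flips to +
mesh 3 [20T→15T]: |ω|/ω_in = (1079/1080)×20/15 = 1079/810, sense flips to −
mesh 4 [15T→20T]: |ω|/ω_in = (1079/810)×15/20 = 1079/1080, sense flips to +
signed output speed (× input speed) = 1079/1080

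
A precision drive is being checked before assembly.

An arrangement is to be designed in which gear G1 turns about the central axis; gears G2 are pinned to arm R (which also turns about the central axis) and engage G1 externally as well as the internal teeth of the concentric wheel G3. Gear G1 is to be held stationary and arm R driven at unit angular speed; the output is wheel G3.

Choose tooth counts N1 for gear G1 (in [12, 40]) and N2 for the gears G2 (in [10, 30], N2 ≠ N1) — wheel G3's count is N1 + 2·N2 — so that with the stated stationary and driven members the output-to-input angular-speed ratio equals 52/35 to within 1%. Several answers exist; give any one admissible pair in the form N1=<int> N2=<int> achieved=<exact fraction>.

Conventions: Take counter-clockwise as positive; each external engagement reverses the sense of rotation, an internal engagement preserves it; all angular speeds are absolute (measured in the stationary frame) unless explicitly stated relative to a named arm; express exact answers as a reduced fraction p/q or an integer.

N1=34 N2=18 achieved=52/35

topology: planetary set — design target 52/35, arm = carrier (Willis)
Willis with ω_sun = 0: ω_ring/ω_arm = (N1+N3)/N3; set equal to 52/35  ⇒  N3/N1 = 1/(52/35 − 1) = 35/17
N3 = N1 + 2·N2  ⇒  N2/N1 = (N3/N1 − 1)/2 = (35/17 − 1)/2 = 9/17
smallest multiple with N1 ≥ 12 and N2 ≥ 10: k = 2  ⇒  N1 = 2·17 = 34, N2 = 2·9 = 18 (N1 ≤ 40, N2 ≤ 30, N2 ≠ N1 ✓), N3 = 34 + 2·18 = 70
check: (N1+N3)/N3 with N1 = 34, N3 = 70 gives 52/35; |achieved − target| = 0 ≤ 13/875 ✓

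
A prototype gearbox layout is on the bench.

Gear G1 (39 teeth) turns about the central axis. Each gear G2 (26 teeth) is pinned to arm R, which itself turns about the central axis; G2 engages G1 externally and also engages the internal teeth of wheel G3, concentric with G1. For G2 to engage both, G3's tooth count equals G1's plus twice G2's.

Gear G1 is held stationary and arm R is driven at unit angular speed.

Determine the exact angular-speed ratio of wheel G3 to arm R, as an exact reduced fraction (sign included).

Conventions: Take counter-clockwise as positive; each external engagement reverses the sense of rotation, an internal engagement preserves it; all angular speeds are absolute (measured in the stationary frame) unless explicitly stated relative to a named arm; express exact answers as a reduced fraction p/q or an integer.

10/7

class = planetary set [G3 = 39+2·26 = 91; Willis about the carrier]
ring teeth: 39 + 2·26 = 91
39(ω_sun−ω_arm) = −91(ω_ring−ω_arm),  ω_sun = 0, ω_arm = 1
ω_ring = 1 − (39/91)(0−1) = 10/7
ω_out/ω_in = 10/7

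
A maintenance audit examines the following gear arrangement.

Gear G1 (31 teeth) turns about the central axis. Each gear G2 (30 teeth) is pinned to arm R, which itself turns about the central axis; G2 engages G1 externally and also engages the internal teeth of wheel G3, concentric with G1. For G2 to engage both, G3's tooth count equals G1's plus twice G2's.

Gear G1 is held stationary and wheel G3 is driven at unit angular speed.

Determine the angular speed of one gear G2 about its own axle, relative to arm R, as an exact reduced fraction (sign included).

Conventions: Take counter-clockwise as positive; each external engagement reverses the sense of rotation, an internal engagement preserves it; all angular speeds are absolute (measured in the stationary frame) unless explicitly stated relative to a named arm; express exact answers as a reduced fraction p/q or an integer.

planetary set (31T centre, 30T on arm, 91T internal) — Willis relation
ring teeth: 31 + 2·30 = 91
31(ω_sun−ω_arm) = −91(ω_ring−ω_arm),  ω_sun = 0, ω_ring = 1
31(0−ω_arm) = −91(1−ω_arm)  ⇒  122·ω_arm = 91  ⇒  ω_arm = 91/122
sun–planet mesh: 31·(0−91/122) = −30·(ω_p−ω_arm)  ⇒  ω_p−ω_arm = 2821/3660
exact speed ratio = 2821/3660

2821/3660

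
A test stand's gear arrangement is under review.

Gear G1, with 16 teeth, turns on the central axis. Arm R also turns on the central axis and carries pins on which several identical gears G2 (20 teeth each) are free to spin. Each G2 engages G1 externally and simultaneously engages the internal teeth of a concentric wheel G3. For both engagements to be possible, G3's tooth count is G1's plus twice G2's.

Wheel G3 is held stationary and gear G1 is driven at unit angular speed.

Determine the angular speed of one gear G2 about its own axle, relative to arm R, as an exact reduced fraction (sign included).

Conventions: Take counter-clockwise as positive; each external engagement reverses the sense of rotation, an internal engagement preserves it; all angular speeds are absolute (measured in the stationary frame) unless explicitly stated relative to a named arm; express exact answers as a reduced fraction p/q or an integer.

recognized (axles ride arm R): planetary set, 16/20/56 teeth
ring teeth: 16 + 2·20 = 56
16(ω_sun−ω_arm) = −56(ω_ring−ω_arm),  ω_ring = 0, ω_sun = 1
16(1−ω_arm) = −56(0−ω_arm)  ⇒  72·ω_arm = 16  ⇒  ω_arm = 2/9
sun–planet mesh: 16·(1−2/9) = −20·(ω_p−ω_arm)  ⇒  ω_p−ω_arm = -28/45
exact speed ratio = -28/45

-28/45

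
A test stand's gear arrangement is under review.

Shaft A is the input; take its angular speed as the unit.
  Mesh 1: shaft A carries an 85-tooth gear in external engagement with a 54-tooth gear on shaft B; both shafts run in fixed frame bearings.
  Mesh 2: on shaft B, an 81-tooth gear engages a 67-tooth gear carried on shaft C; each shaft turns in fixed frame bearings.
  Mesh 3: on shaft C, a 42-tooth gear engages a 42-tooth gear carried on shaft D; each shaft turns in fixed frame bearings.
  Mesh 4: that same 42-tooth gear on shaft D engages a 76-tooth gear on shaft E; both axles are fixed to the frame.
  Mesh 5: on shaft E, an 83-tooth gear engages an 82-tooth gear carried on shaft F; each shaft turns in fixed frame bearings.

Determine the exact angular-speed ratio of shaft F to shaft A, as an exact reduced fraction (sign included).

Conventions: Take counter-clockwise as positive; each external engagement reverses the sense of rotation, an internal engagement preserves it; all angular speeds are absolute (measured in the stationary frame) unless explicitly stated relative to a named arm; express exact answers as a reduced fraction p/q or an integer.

class = fixed-axis compound train [5 meshes; 5 ratios multiply, 5 sense flips]
mesh 1 [85T→54T]: running ratio 85/54, sense −
mesh 2 [81T→67T]: running ratio 255/134, sense +
mesh 3 [42T→42T]: running ratio 255/134, sense −
mesh 4 [42T→76T]: running ratio 5355/5092, sense +
mesh 5 [83T→82T]: running ratio 444465/417544, sense −
ω_out/ω_in = -444465/417544

-444465/417544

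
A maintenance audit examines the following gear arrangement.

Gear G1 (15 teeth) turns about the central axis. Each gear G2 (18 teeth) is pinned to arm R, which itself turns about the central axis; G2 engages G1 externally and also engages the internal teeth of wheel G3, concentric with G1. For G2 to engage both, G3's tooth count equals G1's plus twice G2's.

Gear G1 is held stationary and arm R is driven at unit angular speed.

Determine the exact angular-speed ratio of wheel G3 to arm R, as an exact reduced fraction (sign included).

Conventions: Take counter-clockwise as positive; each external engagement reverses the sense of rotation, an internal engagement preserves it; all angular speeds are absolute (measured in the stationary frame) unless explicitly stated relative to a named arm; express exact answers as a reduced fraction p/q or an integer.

22/17

recognized (axles ride arm R): planetary set, 15/18/51 teeth
ring teeth: 15 + 2·18 = 51
15(ω_sun−ω_arm) = −51(ω_ring−ω_arm),  ω_sun = 0, ω_arm = 1
ω_ring = 1 − (15/51)(0−1) = 22/17
ω_out/ω_in = 22/17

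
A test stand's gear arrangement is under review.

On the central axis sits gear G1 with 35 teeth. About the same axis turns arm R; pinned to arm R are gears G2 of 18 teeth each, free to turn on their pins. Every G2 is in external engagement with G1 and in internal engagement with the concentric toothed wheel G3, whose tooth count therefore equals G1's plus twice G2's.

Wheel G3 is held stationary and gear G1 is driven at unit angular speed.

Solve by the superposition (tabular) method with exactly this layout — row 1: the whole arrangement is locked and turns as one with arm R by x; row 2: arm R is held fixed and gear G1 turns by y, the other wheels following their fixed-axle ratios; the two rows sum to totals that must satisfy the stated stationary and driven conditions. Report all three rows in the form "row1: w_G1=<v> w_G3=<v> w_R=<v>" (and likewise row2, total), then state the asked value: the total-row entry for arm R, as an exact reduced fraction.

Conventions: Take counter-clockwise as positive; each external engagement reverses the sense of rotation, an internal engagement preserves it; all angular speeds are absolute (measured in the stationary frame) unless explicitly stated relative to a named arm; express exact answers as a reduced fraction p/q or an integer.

row1: w_G1=35/106 w_G3=35/106 w_R=35/106
row2: w_G1=71/106 w_G3=-35/106 w_R=0
total: w_G1=1 w_G3=0 w_R=35/106
asked value: 35/106

class = planetary set [G3 = 35+2·18 = 71; Willis about the carrier]
superposition row 1 [locked train]: every member turns x
superposition row 2 [arm held]: sun y, ring −(35/71)·y, arm 0
boundary: total ω_ring = x − (35/71)·y = 0 and total ω_sun = x + y = 1  ⇒  y = 71/106, x = 35/106
row 2 ring = −(35/71)·71/106 = -35/106
totals (row 1 + row 2): sun 35/106 + 71/106 = 1, ring 35/106 + (-35/106) = 0, arm 35/106 + 0 = 35/106
asked cell (total, arm) = 35/106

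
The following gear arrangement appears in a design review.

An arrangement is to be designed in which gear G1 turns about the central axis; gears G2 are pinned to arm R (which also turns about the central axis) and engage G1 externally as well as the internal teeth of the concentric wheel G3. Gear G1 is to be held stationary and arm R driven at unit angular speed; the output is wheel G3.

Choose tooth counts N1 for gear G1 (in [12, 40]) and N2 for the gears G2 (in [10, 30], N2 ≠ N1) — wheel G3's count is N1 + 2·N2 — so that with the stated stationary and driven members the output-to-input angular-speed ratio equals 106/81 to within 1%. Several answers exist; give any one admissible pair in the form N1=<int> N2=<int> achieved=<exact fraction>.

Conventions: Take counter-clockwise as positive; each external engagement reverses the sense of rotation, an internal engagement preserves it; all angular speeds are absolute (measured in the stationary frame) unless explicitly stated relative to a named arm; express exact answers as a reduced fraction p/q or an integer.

N1=25 N2=28 achieved=106/81

topology: planetary set — design target 106/81, arm = carrier (Willis)
Willis with ω_sun = 0: ω_ring/ω_arm = (N1+N3)/N3; set equal to 106/81  ⇒  N3/N1 = 1/(106/81 − 1) = 81/25
N3 = N1 + 2·N2  ⇒  N2/N1 = (N3/N1 − 1)/2 = (81/25 − 1)/2 = 28/25
smallest multiple with N1 ≥ 12 and N2 ≥ 10: k = 1  ⇒  N1 = 1·25 = 25, N2 = 1·28 = 28 (N1 ≤ 40, N2 ≤ 30, N2 ≠ N1 ✓), N3 = 25 + 2·28 = 81
check: (N1+N3)/N3 with N1 = 25, N3 = 81 gives 106/81; |achieved − target| = 0 ≤ 53/4050 ✓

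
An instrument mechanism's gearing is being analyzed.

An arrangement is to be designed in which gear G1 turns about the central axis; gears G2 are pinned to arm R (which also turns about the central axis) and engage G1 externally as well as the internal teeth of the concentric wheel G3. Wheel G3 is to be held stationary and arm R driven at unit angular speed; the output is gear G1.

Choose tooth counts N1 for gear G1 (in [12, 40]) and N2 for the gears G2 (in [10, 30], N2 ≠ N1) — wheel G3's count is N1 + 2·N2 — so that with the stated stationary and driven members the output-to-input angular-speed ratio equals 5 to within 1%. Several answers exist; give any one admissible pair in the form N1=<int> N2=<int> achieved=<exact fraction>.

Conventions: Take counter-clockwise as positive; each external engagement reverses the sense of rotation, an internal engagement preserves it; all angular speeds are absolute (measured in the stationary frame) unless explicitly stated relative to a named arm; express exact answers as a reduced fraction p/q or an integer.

topology: planetary set — design target 5, arm = carrier (Willis)
Willis with ω_ring = 0: ω_sun/ω_arm = (N1+N3)/N1; set equal to 5  ⇒  N3/N1 = 5 − 1 = 4
N3 = N1 + 2·N2  ⇒  N2/N1 = (N3/N1 − 1)/2 = (4 − 1)/2 = 3/2
smallest multiple with N1 ≥ 12 and N2 ≥ 10: k = 6  ⇒  N1 = 6·2 = 12, N2 = 6·3 = 18 (N1 ≤ 40, N2 ≤ 30, N2 ≠ N1 ✓), N3 = 12 + 2·18 = 48
check: (N1+N3)/N1 with N1 = 12, N3 = 48 gives 5; |achieved − target| = 0 ≤ 1/20 ✓

N1=12 N2=18 achieved=5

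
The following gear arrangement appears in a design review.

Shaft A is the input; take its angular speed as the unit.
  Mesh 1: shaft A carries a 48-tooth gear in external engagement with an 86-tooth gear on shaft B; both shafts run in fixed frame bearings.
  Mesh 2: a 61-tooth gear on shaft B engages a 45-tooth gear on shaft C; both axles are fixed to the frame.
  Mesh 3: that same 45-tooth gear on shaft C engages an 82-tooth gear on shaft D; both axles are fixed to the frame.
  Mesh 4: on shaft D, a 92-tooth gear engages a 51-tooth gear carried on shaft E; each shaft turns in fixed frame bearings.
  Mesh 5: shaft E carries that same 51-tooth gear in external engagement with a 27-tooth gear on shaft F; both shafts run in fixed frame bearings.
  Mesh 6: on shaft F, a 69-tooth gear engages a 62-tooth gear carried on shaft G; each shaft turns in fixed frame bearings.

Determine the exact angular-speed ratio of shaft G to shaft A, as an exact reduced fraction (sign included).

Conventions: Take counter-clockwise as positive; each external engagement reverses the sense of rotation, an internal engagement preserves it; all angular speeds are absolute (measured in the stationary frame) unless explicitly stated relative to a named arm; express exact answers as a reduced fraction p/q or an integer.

class = fixed-axis compound train [6 meshes; 6 ratios multiply, 6 sense flips]
mesh 1 [48T→86T]: running ratio 24/43, sense −
mesh 2 [61T→45T]: running ratio 488/645, sense +
mesh 3 [45T→82T]: running ratio 732/1763, sense −
mesh 4 [92T→51T]: running ratio 22448/29971, sense +
mesh 5 [51T→27T]: running ratio 22448/15867, sense −
mesh 6 [69T→62T]: running ratio 258152/163959, sense +
ω_out/ω_in = 258152/163959

258152/163959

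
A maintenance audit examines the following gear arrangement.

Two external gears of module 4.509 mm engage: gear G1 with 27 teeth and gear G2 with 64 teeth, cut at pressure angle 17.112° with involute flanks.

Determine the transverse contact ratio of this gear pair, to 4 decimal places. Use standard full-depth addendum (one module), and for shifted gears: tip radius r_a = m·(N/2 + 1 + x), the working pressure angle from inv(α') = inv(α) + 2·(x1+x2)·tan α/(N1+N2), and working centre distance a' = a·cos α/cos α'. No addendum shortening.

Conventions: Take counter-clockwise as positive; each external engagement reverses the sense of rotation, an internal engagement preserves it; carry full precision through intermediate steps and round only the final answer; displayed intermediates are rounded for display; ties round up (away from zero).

1.8732

recognized (one external pair, fixed centres): single-mesh tooth geometry, m = 4.509, N1 = 27, N2 = 64
base radii: r_b1 = 58.176805, r_b2 = 137.900574
tip radii: r_a1 = 65.380500, r_a2 = 148.797000
no profile shift: α' = α, a' = a
action lengths: √(r_a1²−r_b1²) = 29.834027, √(r_a2²−r_b2²) = 55.892566
base pitch p_b = π·m·cos α = 13.538357
CR = (29.834027 + 55.892566 − 205.159500·sin 17.11200°)/13.538357 = 1.873223
contact ratio ≈ 1.8732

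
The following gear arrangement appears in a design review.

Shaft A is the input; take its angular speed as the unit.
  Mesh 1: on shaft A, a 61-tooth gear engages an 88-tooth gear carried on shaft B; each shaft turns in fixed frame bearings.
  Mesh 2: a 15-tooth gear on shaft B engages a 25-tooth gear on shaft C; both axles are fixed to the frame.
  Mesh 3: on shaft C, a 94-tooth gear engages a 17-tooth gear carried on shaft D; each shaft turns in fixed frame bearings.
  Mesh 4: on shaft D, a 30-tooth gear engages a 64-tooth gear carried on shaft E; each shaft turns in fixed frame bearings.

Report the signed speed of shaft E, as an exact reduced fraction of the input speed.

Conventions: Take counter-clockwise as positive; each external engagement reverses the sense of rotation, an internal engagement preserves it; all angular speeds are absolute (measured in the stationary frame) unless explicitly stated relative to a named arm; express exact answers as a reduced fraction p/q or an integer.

4-mesh fixed-axis compound train (all bearings frame-fixed)
mesh 1 [61T→88T]: |ω|/ω_in = 1×61/88 = 61/88, sense flips to −
mesh 2 [15T→25T]: |ω|/ω_in = (61/88)×15/25 = 183/440, sense flips to +
mesh 3 [94T→17T]: |ω|/ω_in = (183/440)×94/17 = 8601/3740, sense flips to −
mesh 4 [30T→64T]: |ω|/ω_in = (8601/3740)×30/64 = 25803/23936, sense flips to +
signed output speed (× input speed) = 25803/23936

25803/23936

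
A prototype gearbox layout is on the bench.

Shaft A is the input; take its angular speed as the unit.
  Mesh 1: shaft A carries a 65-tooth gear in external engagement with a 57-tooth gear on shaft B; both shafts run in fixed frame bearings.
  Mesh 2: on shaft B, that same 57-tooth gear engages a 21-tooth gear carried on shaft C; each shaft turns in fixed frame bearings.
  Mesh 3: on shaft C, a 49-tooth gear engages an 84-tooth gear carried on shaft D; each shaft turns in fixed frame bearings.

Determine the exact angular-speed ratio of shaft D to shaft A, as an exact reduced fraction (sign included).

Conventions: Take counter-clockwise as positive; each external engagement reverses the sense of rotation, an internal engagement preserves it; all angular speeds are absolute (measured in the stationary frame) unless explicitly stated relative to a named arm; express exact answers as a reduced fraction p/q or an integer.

class = fixed-axis compound train [3 meshes; 3 ratios multiply, 3 sense flips]
mesh 1 [65T→57T]: running ratio 65/57, sense −
mesh 2 [57T→21T]: running ratio 65/21, sense +
mesh 3 [49T→84T]: running ratio 65/36, sense −
ω_out/ω_in = -65/36

-65/36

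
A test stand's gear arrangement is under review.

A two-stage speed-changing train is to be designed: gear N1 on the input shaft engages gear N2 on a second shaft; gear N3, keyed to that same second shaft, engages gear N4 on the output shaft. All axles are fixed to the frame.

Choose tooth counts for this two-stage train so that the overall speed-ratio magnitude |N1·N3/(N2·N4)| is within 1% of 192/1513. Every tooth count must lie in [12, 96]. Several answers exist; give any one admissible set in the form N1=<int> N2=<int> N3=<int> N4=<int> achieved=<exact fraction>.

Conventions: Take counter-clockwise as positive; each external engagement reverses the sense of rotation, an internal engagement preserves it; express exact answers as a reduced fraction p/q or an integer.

topology: fixed-axis compound train — 2 stages, target 192/1513
target = 192/1513 in lowest terms: an exact hit needs N1·N3 = k·192 and N2·N4 = k·1513 for one integer k, every count in [12, 96]; additionally prefer no 1:1 stage (N1 ≠ N2, N3 ≠ N4)
k = 1: N1·N3 = 192 = 12·16, N2·N4 = 1513 = 17·89
achieved = 12·16/(17·89) = 192/1513; |achieved − target| = 0 ≤ 48/37825 ✓

N1=12 N2=17 N3=16 N4=89 achieved=192/1513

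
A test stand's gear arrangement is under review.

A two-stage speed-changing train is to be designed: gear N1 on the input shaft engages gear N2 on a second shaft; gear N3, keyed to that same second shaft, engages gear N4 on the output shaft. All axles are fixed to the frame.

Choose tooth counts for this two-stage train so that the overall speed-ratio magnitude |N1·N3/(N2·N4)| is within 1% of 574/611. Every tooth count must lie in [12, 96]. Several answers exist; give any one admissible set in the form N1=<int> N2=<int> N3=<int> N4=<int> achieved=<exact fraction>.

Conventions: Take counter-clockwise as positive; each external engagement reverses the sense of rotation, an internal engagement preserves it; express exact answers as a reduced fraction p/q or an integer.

N1=14 N2=13 N3=41 N4=47 achieved=574/611

class = fixed-axis compound train [2-stage, 574/611 wanted]
target = 574/611 in lowest terms: an exact hit needs N1·N3 = k·574 and N2·N4 = k·611 for one integer k, every count in [12, 96]; additionally prefer no 1:1 stage (N1 ≠ N2, N3 ≠ N4)
k = 1: N1·N3 = 574 = 14·41, N2·N4 = 611 = 13·47
achieved = 14·41/(13·47) = 574/611; |achieved − target| = 0 ≤ 287/30550 ✓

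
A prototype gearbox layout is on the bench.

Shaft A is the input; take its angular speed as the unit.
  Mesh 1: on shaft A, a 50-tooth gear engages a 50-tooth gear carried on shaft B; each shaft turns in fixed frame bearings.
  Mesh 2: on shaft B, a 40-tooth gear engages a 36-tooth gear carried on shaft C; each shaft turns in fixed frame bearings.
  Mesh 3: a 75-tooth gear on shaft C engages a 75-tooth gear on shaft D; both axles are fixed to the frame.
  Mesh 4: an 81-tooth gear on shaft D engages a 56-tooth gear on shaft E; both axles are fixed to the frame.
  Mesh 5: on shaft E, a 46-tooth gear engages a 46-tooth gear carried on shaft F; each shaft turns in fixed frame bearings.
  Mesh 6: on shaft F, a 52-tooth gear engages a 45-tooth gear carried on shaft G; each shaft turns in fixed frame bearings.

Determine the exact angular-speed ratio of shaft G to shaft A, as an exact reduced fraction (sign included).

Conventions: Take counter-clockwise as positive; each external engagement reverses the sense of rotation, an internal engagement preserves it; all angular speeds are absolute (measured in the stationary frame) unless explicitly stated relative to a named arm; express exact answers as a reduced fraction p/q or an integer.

class = fixed-axis compound train [6 meshes; 6 ratios multiply, 6 sense flips]
mesh 1 [50T→50T]: running ratio 1, sense −
mesh 2 [40T→36T]: running ratio 10/9, sense +
mesh 3 [75T→75T]: running ratio 10/9, sense −
mesh 4 [81T→56T]: running ratio 45/28, sense +
mesh 5 [46T→46T]: running ratio 45/28, sense −
mesh 6 [52T→45T]: running ratio 13/7, sense +
ω_out/ω_in = 13/7

13/7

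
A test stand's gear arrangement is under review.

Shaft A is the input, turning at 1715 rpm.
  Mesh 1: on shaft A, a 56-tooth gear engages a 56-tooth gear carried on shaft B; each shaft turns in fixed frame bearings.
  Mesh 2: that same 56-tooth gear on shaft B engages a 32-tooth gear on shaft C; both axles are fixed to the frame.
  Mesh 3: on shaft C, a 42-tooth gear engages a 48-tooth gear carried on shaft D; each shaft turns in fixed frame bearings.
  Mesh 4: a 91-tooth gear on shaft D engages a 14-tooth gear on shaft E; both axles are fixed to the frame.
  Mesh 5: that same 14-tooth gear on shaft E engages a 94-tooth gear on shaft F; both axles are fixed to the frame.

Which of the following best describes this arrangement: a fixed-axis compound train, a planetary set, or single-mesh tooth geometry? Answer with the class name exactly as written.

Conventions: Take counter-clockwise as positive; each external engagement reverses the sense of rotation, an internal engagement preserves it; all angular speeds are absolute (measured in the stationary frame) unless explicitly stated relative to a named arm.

fixed-axis compound train

topology: fixed-axis compound train — 5 meshes, A→F
classification: fixed-axis compound train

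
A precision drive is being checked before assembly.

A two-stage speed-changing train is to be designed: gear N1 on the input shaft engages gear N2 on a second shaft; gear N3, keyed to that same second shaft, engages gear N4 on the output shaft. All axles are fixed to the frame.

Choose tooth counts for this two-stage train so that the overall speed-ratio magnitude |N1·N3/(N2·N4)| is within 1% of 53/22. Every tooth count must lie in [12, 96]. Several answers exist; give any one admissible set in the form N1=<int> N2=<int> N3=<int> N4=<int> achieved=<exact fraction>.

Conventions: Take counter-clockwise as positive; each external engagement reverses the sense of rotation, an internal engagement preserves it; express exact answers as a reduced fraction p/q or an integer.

N1=12 N2=22 N3=53 N4=12 achieved=53/22

design class (target 53/22): fixed-axis compound train
target = 53/22 in lowest terms: an exact hit needs N1·N3 = k·53 and N2·N4 = k·22 for one integer k, every count in [12, 96]; additionally prefer no 1:1 stage (N1 ≠ N2, N3 ≠ N4)
k = 1…11: no 1:1-free in-range split of k·53 and k·22 into factor pairs; take k = 12
k = 12: N1·N3 = 636 = 12·53, N2·N4 = 264 = 22·12
achieved = 12·53/(22·12) = 53/22; |achieved − target| = 0 ≤ 53/2200 ✓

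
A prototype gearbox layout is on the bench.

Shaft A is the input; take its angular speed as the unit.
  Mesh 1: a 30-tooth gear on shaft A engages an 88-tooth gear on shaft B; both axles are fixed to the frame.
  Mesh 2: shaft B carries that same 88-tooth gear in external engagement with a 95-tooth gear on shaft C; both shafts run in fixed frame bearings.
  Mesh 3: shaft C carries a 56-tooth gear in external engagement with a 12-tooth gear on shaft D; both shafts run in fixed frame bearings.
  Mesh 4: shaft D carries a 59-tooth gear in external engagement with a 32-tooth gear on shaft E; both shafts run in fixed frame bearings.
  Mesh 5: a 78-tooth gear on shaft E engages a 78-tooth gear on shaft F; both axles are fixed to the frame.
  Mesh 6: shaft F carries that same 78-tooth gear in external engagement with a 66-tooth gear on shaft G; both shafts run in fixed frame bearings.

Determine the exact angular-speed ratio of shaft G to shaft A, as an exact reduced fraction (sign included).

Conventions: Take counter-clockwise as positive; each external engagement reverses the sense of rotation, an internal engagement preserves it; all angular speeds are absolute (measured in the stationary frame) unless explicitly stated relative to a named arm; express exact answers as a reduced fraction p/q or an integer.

class = fixed-axis compound train [6 meshes; 6 ratios multiply, 6 sense flips]
mesh 1 [30T→88T]: running ratio 15/44, sense −
mesh 2 [88T→95T]: running ratio 6/19, sense +
mesh 3 [56T→12T]: running ratio 28/19, sense −
mesh 4 [59T→32T]: running ratio 413/152, sense +
mesh 5 [78T→78T]: running ratio 413/152, sense −
mesh 6 [78T→66T]: running ratio 5369/1672, sense +
ω_out/ω_in = 5369/1672

5369/1672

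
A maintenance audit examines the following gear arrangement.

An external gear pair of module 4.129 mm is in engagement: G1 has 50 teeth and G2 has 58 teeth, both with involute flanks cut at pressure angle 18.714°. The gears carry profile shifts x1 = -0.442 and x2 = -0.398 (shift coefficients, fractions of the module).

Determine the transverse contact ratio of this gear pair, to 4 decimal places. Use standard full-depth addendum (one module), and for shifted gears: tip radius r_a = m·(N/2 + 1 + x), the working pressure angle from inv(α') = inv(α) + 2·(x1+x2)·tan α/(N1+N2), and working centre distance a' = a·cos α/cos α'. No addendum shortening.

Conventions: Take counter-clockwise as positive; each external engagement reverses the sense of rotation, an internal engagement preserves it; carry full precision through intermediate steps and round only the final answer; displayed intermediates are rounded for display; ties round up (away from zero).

class = single-mesh tooth geometry [involute pair 50T × 58T, m = 4.129]
base radii: r_b1 = 97.767691, r_b2 = 113.410522
tip radii: r_a1 = 105.528982, r_a2 = 122.226658
inv(α') = inv(18.714°) + 2·(-0.442-0.398)·tan α/(50+58) = 0.00686327  ⇒  α' = 15.54809°
a' = a·cos α / cos α' = 222.9660·cos 18.714°/cos 15.54809° = 219.199645
action lengths: √(r_a1²−r_b1²) = 39.722092, √(r_a2²−r_b2²) = 45.578607
base pitch p_b = π·m·cos α = 12.285850
CR = (39.722092 + 45.578607 − 219.199645·sin 15.54809°)/12.285850 = 2.160606
contact ratio ≈ 2.1606

2.1606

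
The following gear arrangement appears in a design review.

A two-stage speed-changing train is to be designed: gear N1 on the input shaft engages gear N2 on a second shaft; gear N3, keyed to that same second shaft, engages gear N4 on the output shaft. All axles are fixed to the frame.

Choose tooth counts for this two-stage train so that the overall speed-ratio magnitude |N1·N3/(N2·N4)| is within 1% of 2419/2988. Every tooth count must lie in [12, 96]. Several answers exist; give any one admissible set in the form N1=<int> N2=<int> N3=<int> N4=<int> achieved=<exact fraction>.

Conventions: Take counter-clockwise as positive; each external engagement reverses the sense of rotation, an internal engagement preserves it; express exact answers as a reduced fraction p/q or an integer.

class = fixed-axis compound train [2-stage, 2419/2988 wanted]
target = 2419/2988 in lowest terms: an exact hit needs N1·N3 = k·2419 and N2·N4 = k·2988 for one integer k, every count in [12, 96]; additionally prefer no 1:1 stage (N1 ≠ N2, N3 ≠ N4)
k = 1: N1·N3 = 2419 = 41·59, N2·N4 = 2988 = 36·83
achieved = 41·59/(36·83) = 2419/2988; |achieved − target| = 0 ≤ 2419/298800 ✓

N1=41 N2=36 N3=59 N4=83 achieved=2419/2988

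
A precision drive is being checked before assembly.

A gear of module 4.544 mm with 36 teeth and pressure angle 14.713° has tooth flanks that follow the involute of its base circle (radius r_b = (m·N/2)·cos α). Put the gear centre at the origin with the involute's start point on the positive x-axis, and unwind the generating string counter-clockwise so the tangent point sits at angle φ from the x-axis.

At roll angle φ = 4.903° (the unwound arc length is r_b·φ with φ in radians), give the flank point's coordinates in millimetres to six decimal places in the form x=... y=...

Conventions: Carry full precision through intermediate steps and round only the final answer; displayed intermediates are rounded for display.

x=79.399177 y=0.016512

topology: single-mesh involute geometry — m = 4.544, N = 36
pitch radius r_p = m·N/2 = 4.544·36/2 = 81.792000
base radius r_b = r_p·cos α = 81.792000·cos 14.713° = 79.110053
roll angle φ = 4.903° = 0.08557349 rad
x = r_b·(cos φ + φ·sin φ) = 79.399177
y = r_b·(sin φ − φ·cos φ) = 0.016512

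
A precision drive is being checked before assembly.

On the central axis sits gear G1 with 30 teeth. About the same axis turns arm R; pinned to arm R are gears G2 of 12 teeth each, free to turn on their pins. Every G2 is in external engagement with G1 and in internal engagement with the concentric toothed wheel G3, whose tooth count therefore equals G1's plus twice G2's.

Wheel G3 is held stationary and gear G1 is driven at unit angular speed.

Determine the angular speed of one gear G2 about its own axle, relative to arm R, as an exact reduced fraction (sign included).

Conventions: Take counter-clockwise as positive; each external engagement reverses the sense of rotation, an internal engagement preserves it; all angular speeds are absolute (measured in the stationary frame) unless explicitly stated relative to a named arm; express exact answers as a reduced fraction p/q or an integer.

-45/28

topology: planetary set — G1 30T / G2 12T / G3 54T, arm = carrier (Willis)
ring teeth: 30 + 2·12 = 54
30(ω_sun−ω_arm) = −54(ω_ring−ω_arm),  ω_ring = 0, ω_sun = 1
30(1−ω_arm) = −54(0−ω_arm)  ⇒  84·ω_arm = 30  ⇒  ω_arm = 5/14
sun–planet mesh: 30·(1−5/14) = −12·(ω_p−ω_arm)  ⇒  ω_p−ω_arm = -45/28
exact speed ratio = -45/28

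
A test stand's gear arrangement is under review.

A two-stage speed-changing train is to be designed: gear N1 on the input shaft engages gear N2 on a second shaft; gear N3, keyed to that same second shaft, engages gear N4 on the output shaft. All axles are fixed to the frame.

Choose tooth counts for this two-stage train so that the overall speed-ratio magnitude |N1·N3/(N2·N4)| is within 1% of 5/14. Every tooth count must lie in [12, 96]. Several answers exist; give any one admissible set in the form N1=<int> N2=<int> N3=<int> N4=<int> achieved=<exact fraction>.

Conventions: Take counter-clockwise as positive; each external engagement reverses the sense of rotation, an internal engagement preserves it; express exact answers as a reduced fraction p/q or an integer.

class = fixed-axis compound train [2-stage, 5/14 wanted]
target = 5/14 in lowest terms: an exact hit needs N1·N3 = k·5 and N2·N4 = k·14 for one integer k, every count in [12, 96]; additionally prefer no 1:1 stage (N1 ≠ N2, N3 ≠ N4)
k = 1…35: no 1:1-free in-range split of k·5 and k·14 into factor pairs; take k = 36
k = 36: N1·N3 = 180 = 12·15, N2·N4 = 504 = 42·12
achieved = 12·15/(42·12) = 5/14; |achieved − target| = 0 ≤ 1/280 ✓

N1=12 N2=42 N3=15 N4=12 achieved=5/14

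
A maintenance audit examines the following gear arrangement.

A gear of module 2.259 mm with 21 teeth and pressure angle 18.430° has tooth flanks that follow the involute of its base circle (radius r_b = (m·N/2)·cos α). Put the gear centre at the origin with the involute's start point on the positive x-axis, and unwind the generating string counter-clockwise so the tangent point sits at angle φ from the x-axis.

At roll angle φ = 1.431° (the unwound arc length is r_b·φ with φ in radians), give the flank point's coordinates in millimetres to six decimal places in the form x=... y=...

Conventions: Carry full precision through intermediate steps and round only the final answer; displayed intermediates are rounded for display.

recognized (one wheel, involute flank): single-mesh tooth geometry, m = 2.259, N = 21
pitch radius r_p = m·N/2 = 2.259·21/2 = 23.719500
base radius r_b = r_p·cos α = 23.719500·cos 18.430° = 22.502941
roll angle φ = 1.431° = 0.02497566 rad
x = r_b·(cos φ + φ·sin φ) = 22.509959
y = r_b·(sin φ − φ·cos φ) = 0.000117

x=22.509959 y=0.000117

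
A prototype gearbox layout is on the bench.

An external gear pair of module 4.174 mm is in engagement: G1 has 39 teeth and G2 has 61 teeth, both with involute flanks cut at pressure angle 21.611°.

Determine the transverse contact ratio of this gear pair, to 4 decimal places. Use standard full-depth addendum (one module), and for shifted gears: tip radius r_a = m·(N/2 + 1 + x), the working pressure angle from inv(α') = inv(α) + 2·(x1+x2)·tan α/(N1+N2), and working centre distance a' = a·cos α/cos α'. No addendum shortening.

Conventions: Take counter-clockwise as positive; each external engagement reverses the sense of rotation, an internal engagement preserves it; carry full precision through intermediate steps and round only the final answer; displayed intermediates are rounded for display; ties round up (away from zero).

1.6683

recognized (one external pair, fixed centres): single-mesh tooth geometry, m = 4.174, N1 = 39, N2 = 61
base radii: r_b1 = 75.671544, r_b2 = 118.358056
tip radii: r_a1 = 85.567000, r_a2 = 131.481000
no profile shift: α' = α, a' = a
action lengths: √(r_a1²−r_b1²) = 39.944073, √(r_a2²−r_b2²) = 57.259270
base pitch p_b = π·m·cos α = 12.191239
CR = (39.944073 + 57.259270 − 208.700000·sin 21.61100°)/12.191239 = 1.668288
contact ratio ≈ 1.6683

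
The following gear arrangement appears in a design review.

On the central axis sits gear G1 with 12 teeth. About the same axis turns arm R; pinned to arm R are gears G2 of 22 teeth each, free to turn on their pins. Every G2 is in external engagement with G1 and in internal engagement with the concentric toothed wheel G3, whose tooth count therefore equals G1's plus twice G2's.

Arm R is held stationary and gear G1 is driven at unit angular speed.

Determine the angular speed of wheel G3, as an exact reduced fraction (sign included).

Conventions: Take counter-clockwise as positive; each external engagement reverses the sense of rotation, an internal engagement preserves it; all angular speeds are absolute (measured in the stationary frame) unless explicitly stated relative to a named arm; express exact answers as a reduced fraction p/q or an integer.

-3/14

class = planetary set [G3 = 12+2·22 = 56; Willis about the carrier]
ring teeth: 12 + 2·22 = 56
12(ω_sun−ω_arm) = −56(ω_ring−ω_arm),  ω_arm = 0, ω_sun = 1
ω_ring = 0 − (12/56)(1−0) = -3/14
exact speed ratio = -3/14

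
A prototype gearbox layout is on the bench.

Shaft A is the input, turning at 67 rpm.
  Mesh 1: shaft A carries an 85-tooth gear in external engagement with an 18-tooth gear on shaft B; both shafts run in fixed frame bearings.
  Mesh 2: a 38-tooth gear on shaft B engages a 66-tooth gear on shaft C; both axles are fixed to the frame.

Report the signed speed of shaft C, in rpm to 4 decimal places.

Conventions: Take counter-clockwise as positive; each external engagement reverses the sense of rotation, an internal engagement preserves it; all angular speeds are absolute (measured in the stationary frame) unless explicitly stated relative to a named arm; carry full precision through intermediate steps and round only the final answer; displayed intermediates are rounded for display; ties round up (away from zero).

+182.1633 rpm

recognized (3 fixed axles, 2 meshes): fixed-axis compound train
mesh 1 [85T→18T]: ω = 67.0000×85/18 = 316.3889 rpm, sense flips to −
mesh 2 [38T→66T]: ω = 316.3889×38/66 = 182.1633 rpm, sense flips to +
signed output speed = +182.1633 rpm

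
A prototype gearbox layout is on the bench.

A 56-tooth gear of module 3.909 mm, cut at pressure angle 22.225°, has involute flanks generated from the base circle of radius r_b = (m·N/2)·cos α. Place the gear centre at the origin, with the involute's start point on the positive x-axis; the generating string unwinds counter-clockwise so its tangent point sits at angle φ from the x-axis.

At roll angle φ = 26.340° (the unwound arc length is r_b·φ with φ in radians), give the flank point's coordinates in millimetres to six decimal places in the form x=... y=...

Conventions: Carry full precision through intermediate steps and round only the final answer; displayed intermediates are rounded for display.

class = single-mesh tooth geometry [base-circle involute, m = 3.909, 56T]
pitch radius r_p = m·N/2 = 3.909·56/2 = 109.452000
base radius r_b = r_p·cos α = 109.452000·cos 22.225° = 101.320333
roll angle φ = 26.340° = 0.45971972 rad
x = r_b·(cos φ + φ·sin φ) = 111.467881
y = r_b·(sin φ − φ·cos φ) = 3.212539

x=111.467881 y=3.212539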